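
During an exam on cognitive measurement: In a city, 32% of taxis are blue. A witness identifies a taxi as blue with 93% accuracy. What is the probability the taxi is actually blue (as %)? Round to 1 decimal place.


P(blue | says blue) = P(says blue | blue)*P(blue) / [P(says blue | blue)*P(blue) + P(says blue | not blue)*P(not blue)]
Numerator = 0.93 * 0.32 = 0.2976
False identification = 0.07 * 0.68 = 0.0476
P = 0.2976 / (0.2976 + 0.0476)
= 0.2976 / 0.3452
As percentage = 86.2


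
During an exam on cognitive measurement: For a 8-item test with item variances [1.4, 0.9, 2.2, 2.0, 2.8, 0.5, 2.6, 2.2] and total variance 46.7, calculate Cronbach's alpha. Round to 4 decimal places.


alpha = (k/(k-1)) * (1 - sum(s_i^2)/s_total^2)
sum(item variances) = 14.6
k/(k-1) = 8/7 = 1.142857
1 - 14.6/46.7 = 1 - 0.312634 = 0.687366
alpha = 1.142857 * 0.687366
= 0.7856


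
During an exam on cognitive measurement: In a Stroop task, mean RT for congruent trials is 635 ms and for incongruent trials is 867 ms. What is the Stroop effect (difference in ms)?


Stroop effect = RT(incongruent) - RT(congruent)
= 867 - 635
= 232 ms


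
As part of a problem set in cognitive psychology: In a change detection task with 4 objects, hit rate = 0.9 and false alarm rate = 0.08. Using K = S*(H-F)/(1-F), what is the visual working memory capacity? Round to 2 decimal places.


K = S * (H - F) / (1 - F)
H - F = 0.82
1 - F = 0.92
K = 4 * 0.82 / 0.92
= 3.57


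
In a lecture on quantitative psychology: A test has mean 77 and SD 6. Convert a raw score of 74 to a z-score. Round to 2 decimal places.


z = (X - mu) / sigma
= (74 - 77) / 6
= -3 / 6
= -0.50


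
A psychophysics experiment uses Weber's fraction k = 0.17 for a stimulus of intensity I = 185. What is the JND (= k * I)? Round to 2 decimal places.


JND = k * I
JND = 0.17 * 185
= 31.45


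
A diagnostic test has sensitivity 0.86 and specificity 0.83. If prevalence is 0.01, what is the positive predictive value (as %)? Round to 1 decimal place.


PPV = (sens * prev) / (sens * prev + (1-spec) * (1-prev))
Numerator = 0.86 * 0.01 = 0.0086
P(positive and no disease) = (1 - spec) * (1 - prev) = (1 - 0.83) * (1 - 0.01) = 0.1683
Denominator = 0.0086 + 0.1683 = 0.1769
PPV = 0.0086 / 0.1769 = 0.048615
As percentage = 4.9


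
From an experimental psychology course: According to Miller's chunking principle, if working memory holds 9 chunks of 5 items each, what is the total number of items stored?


Total items = chunks * items_per_chunk
= 9 * 5
= 45


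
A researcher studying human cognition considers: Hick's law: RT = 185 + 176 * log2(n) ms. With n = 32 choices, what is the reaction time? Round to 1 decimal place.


RT = 185 + 176 * log2(32)
log2(32) = 5.0
RT = 185 + 176 * 5.0
= 185 + 880.0
= 1065.0 ms


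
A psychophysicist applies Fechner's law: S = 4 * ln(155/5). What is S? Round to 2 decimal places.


S = 4 * ln(155/5)
I/I0 = 31.0
ln(31.0) = 3.434
S = 4 * 3.434
= 13.74


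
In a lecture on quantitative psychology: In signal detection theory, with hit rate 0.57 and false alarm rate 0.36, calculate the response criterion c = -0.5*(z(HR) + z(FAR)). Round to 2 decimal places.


c = -0.5 * (z(HR) + z(FAR))
z(0.57) = 0.1764
z(0.36) = -0.3585
c = -0.5 * (0.1764 + -0.3585)
= -0.5 * -0.1821
= 0.09


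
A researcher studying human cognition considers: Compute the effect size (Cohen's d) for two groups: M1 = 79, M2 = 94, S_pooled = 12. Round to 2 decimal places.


Cohen's d = (M1 - M2) / S_pooled
= (79 - 94) / 12
= -15 / 12
= -1.25


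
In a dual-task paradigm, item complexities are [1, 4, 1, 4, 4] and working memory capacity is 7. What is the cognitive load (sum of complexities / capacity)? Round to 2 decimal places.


Total complexity = 1 + 4 + 1 + 4 + 4 = 14
Load = total / capacity = 14 / 7
= 2.00


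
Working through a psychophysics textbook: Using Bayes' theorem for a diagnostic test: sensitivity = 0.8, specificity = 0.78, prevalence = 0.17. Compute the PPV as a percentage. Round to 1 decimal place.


PPV = (sens * prev) / (sens * prev + (1-spec) * (1-prev))
Numerator = 0.8 * 0.17 = 0.136
P(positive and no disease) = (1 - spec) * (1 - prev) = (1 - 0.78) * (1 - 0.17) = 0.1826
Denominator = 0.136 + 0.1826 = 0.3186
PPV = 0.136 / 0.3186 = 0.426868
As percentage = 42.7


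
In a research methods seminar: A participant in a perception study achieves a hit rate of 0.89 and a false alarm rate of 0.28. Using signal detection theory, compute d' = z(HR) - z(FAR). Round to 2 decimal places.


d' = z(HR) - z(FAR)
z(0.89) = 1.2265
z(0.28) = -0.5828
d' = 1.2265 - -0.5828
= 1.81


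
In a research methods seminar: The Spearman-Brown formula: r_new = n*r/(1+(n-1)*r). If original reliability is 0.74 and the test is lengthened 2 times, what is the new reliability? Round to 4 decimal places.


r_new = n*r / (1 + (n-1)*r)
Numerator = 2 * 0.74 = 1.48
Denominator = 1 + 1 * 0.74 = 1.74
r_new = 1.48 / 1.74
= 0.8506


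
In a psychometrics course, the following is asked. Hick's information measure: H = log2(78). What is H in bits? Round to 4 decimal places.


H = log2(n)
H = log2(78)
= 6.2854


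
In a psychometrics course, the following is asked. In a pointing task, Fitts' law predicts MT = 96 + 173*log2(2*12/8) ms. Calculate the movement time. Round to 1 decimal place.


MT = 96 + 173 * log2(2*12/8)
2D/W = 3.0
log2(3.0) = 1.585
MT = 96 + 173 * 1.585
= 370.2 ms


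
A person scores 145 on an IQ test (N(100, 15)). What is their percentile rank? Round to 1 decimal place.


z = (IQ - mean) / SD
z = (145 - 100) / 15 = 3.0
Percentile = Phi(3.0) * 100
Phi(3.0) = 0.99865
= 99.9


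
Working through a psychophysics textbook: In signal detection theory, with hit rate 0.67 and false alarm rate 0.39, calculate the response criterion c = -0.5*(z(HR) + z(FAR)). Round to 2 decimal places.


c = -0.5 * (z(HR) + z(FAR))
z(0.67) = 0.4399
z(0.39) = -0.2793
c = -0.5 * (0.4399 + -0.2793)
= -0.5 * 0.1606
= -0.08


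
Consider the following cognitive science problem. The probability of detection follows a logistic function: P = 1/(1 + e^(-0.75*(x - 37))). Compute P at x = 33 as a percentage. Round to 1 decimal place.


P(x) = 1/(1 + e^(-0.75*(33 - 37)))
Exponent = -0.75 * -4 = 3.0
e^(3.0) = 20.085537
P = 1/(1 + 20.085537) = 0.047426
Percentage = 4.7


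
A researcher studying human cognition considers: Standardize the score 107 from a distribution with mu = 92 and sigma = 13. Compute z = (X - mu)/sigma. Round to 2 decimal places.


z = (X - mu) / sigma
= (107 - 92) / 13
= 15 / 13
= 1.15


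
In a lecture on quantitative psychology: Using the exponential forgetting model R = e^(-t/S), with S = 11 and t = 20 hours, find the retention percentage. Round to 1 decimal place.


R = e^(-t/S)
-t/S = -20/11 = -1.818182
R = e^(-1.818182) = 0.162321
Percentage = 0.162321 * 100
= 16.2


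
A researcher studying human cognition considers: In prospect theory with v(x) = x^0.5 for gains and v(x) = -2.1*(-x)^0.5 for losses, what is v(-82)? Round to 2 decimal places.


Since x = -82 < 0, use v(x) = -lambda*(-x)^alpha
(-x) = 82
82^0.5 = 9.0554
v(-82) = -2.1 * 9.0554
= -19.02


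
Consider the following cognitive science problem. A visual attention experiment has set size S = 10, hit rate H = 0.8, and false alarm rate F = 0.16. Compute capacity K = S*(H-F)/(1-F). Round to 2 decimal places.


K = S * (H - F) / (1 - F)
H - F = 0.64
1 - F = 0.84
K = 10 * 0.64 / 0.84
= 7.62


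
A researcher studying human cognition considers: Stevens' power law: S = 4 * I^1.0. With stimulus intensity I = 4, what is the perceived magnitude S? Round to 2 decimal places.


S = 4 * 4^1.0
4^1.0 = 4.0
S = 4 * 4.0
= 16.00


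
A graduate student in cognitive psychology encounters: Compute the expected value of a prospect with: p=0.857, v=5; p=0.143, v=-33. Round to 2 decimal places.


EU = sum(p_i * v_i)
0.857 * 5 = 4.285
0.143 * -33 = -4.719
EU = 4.285 + -4.719
= -0.43


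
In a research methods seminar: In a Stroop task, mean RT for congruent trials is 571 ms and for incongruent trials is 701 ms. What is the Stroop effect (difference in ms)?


Stroop effect = RT(incongruent) - RT(congruent)
= 701 - 571
= 130 ms


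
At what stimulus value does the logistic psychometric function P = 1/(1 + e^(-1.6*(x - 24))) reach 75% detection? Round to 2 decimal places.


At P = 0.75: 0.75 = 1/(1 + e^(-k*(x-x0)))
Solving: e^(-k*(x-x0)) = 1/3
x = x0 + ln(3)/k
ln(3) = 1.0986
x = 24 + 1.0986/1.6
= 24 + 0.6866
= 24.69


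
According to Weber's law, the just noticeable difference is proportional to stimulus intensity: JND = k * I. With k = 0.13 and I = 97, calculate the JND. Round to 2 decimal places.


JND = k * I
JND = 0.13 * 97
= 12.61


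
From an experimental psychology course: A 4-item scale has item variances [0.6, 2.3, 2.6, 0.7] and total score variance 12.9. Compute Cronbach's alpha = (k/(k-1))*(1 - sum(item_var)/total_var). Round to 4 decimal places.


alpha = (k/(k-1)) * (1 - sum(s_i^2)/s_total^2)
sum(item variances) = 6.2
k/(k-1) = 4/3 = 1.333333
1 - 6.2/12.9 = 1 - 0.48062 = 0.51938
alpha = 1.333333 * 0.51938
= 0.6925


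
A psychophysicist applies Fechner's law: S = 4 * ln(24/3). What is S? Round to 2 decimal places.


S = 4 * ln(24/3)
I/I0 = 8.0
ln(8.0) = 2.0794
S = 4 * 2.0794
= 8.32


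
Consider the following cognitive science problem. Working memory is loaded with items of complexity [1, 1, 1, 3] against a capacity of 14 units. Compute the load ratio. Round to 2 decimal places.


Total complexity = 1 + 1 + 1 + 3 = 6
Load = total / capacity = 6 / 14
= 0.43


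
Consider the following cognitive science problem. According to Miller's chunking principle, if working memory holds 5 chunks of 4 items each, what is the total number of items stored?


Total items = chunks * items_per_chunk
= 5 * 4
= 20


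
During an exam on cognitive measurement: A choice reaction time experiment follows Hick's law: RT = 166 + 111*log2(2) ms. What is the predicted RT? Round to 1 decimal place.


RT = 166 + 111 * log2(2)
log2(2) = 1.0
RT = 166 + 111 * 1.0
= 166 + 111.0
= 277.0 ms


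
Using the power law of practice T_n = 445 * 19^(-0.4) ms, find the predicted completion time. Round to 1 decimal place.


T_n = 445 * 19^(-0.4)
19^(-0.4) = 0.307963
T_n = 445 * 0.307963
= 137.0 ms


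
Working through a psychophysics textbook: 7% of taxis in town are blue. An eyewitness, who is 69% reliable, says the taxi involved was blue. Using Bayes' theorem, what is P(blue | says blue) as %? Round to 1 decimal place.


P(blue | says blue) = P(says blue | blue)*P(blue) / [P(says blue | blue)*P(blue) + P(says blue | not blue)*P(not blue)]
Numerator = 0.69 * 0.07 = 0.0483
False identification = 0.31 * 0.93 = 0.2883
P = 0.0483 / (0.0483 + 0.2883)
= 0.0483 / 0.3366
As percentage = 14.3


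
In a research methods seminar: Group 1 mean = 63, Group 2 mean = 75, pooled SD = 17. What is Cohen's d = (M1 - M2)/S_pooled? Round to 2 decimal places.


Cohen's d = (M1 - M2) / S_pooled
= (63 - 75) / 17
= -12 / 17
= -0.71


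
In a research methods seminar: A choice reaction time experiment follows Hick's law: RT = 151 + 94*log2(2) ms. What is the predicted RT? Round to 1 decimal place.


RT = 151 + 94 * log2(2)
log2(2) = 1.0
RT = 151 + 94 * 1.0
= 151 + 94.0
= 245.0 ms


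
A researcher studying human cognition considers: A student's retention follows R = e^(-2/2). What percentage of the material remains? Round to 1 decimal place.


R = e^(-t/S)
-t/S = -2/2 = -1.0
R = e^(-1.0) = 0.367879
Percentage = 0.367879 * 100
= 36.8


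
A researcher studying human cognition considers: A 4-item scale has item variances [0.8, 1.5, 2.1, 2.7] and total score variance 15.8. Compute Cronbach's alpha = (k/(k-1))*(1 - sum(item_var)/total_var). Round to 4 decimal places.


alpha = (k/(k-1)) * (1 - sum(s_i^2)/s_total^2)
sum(item variances) = 7.1
k/(k-1) = 4/3 = 1.333333
1 - 7.1/15.8 = 1 - 0.449367 = 0.550633
alpha = 1.333333 * 0.550633
= 0.7342


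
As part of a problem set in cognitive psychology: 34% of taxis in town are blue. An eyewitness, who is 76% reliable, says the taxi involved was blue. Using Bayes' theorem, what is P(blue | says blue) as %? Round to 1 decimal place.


P(blue | says blue) = P(says blue | blue)*P(blue) / [P(says blue | blue)*P(blue) + P(says blue | not blue)*P(not blue)]
Numerator = 0.76 * 0.34 = 0.2584
False identification = 0.24 * 0.66 = 0.1584
P = 0.2584 / (0.2584 + 0.1584)
= 0.2584 / 0.4168
As percentage = 62.0


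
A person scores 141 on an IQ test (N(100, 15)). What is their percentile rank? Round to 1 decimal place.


z = (IQ - mean) / SD
z = (141 - 100) / 15 = 2.7333
Percentile = Phi(2.7333) * 100
Phi(2.7333) = 0.996865
= 99.7


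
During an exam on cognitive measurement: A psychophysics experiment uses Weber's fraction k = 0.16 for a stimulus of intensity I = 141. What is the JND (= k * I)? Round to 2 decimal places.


JND = k * I
JND = 0.16 * 141
= 22.56


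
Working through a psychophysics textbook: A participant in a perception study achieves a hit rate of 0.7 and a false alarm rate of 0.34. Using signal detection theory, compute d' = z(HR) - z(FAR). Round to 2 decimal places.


d' = z(HR) - z(FAR)
z(0.7) = 0.5244
z(0.34) = -0.4125
d' = 0.5244 - -0.4125
= 0.94


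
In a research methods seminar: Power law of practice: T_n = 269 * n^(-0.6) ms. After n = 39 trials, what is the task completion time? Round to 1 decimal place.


T_n = 269 * 39^(-0.6)
39^(-0.6) = 0.11101
T_n = 269 * 0.11101
= 29.9 ms


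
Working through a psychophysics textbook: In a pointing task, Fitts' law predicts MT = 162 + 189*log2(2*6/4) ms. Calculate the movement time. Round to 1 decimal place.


MT = 162 + 189 * log2(2*6/4)
2D/W = 3.0
log2(3.0) = 1.585
MT = 162 + 189 * 1.585
= 461.6 ms


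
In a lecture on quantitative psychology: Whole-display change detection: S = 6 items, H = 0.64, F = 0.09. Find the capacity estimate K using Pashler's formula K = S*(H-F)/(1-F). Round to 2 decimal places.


K = S * (H - F) / (1 - F)
H - F = 0.55
1 - F = 0.91
K = 6 * 0.55 / 0.91
= 3.63


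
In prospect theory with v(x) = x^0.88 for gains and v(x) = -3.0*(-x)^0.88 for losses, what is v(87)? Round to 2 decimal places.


Since x = 87 >= 0, use v(x) = x^0.88
87^0.88 = 50.9069
v(87) = 50.91


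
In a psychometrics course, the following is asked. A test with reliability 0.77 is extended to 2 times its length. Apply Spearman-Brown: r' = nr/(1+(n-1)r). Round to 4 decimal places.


r_new = n*r / (1 + (n-1)*r)
Numerator = 2 * 0.77 = 1.54
Denominator = 1 + 1 * 0.77 = 1.77
r_new = 1.54 / 1.77
= 0.8701


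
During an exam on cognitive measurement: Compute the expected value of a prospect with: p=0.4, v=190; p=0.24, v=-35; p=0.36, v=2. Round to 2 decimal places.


EU = sum(p_i * v_i)
0.4 * 190 = 76.0
0.24 * -35 = -8.4
0.36 * 2 = 0.72
EU = 76.0 + -8.4 + 0.72
= 68.32


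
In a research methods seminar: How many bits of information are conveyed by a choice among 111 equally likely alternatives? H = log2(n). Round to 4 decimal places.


H = log2(n)
H = log2(111)
= 6.7944


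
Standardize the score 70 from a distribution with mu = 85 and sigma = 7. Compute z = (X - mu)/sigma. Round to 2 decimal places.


z = (X - mu) / sigma
= (70 - 85) / 7
= -15 / 7
= -2.14


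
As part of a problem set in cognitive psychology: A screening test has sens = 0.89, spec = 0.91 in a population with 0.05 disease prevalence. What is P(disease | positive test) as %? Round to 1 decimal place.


PPV = (sens * prev) / (sens * prev + (1-spec) * (1-prev))
Numerator = 0.89 * 0.05 = 0.0445
P(positive and no disease) = (1 - spec) * (1 - prev) = (1 - 0.91) * (1 - 0.05) = 0.0855
Denominator = 0.0445 + 0.0855 = 0.13
PPV = 0.0445 / 0.13 = 0.342308
As percentage = 34.2


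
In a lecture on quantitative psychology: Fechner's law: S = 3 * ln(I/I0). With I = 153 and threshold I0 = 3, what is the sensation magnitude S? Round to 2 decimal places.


S = 3 * ln(153/3)
I/I0 = 51.0
ln(51.0) = 3.9318
S = 3 * 3.9318
= 11.80


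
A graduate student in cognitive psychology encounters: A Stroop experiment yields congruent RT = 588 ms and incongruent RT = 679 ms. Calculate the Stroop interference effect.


Stroop effect = RT(incongruent) - RT(congruent)
= 679 - 588
= 91 ms


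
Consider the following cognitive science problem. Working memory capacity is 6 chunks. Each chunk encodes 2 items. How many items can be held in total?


Total items = chunks * items_per_chunk
= 6 * 2
= 12


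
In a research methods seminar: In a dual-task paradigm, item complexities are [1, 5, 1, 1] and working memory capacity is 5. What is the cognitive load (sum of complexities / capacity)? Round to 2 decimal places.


Total complexity = 1 + 5 + 1 + 1 = 8
Load = total / capacity = 8 / 5
= 1.60


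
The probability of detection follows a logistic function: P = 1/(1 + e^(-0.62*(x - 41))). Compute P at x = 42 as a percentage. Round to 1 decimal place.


P(x) = 1/(1 + e^(-0.62*(42 - 41)))
Exponent = -0.62 * 1 = -0.62
e^(-0.62) = 0.537944
P = 1/(1 + 0.537944) = 0.650219
Percentage = 65.0


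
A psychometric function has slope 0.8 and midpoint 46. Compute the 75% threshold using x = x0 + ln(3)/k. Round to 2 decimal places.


At P = 0.75: 0.75 = 1/(1 + e^(-k*(x-x0)))
Solving: e^(-k*(x-x0)) = 1/3
x = x0 + ln(3)/k
ln(3) = 1.0986
x = 46 + 1.0986/0.8
= 46 + 1.3732
= 47.37


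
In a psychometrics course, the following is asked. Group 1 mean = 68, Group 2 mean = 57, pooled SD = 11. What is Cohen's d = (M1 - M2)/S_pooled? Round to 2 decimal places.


Cohen's d = (M1 - M2) / S_pooled
= (68 - 57) / 11
= 11 / 11
= 1.00


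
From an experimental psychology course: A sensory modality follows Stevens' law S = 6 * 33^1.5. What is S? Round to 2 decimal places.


S = 6 * 33^1.5
33^1.5 = 189.5706
S = 6 * 189.5706
= 1137.42


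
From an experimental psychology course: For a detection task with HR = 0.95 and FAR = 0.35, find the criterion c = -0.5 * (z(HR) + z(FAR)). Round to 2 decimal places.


c = -0.5 * (z(HR) + z(FAR))
z(0.95) = 1.6449
z(0.35) = -0.3853
c = -0.5 * (1.6449 + -0.3853)
= -0.5 * 1.2596
= -0.63


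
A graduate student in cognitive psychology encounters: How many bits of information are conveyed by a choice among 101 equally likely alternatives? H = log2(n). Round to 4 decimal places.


H = log2(n)
H = log2(101)
= 6.6582


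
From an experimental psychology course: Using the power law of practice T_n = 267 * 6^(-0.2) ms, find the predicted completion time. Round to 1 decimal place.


T_n = 267 * 6^(-0.2)
6^(-0.2) = 0.698827
T_n = 267 * 0.698827
= 186.6 ms


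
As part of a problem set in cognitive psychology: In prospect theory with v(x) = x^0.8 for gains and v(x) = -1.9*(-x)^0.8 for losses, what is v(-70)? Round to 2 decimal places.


Since x = -70 < 0, use v(x) = -lambda*(-x)^alpha
(-x) = 70
70^0.8 = 29.9281
v(-70) = -1.9 * 29.9281
= -56.86


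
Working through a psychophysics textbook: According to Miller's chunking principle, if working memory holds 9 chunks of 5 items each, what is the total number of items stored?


Total items = chunks * items_per_chunk
= 9 * 5
= 45


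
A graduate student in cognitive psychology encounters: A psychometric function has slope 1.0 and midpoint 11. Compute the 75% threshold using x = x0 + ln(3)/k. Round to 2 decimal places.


At P = 0.75: 0.75 = 1/(1 + e^(-k*(x-x0)))
Solving: e^(-k*(x-x0)) = 1/3
x = x0 + ln(3)/k
ln(3) = 1.0986
x = 11 + 1.0986/1.0
= 11 + 1.0986
= 12.10


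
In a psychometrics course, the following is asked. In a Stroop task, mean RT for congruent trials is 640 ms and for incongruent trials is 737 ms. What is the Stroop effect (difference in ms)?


Stroop effect = RT(incongruent) - RT(congruent)
= 737 - 640
= 97 ms


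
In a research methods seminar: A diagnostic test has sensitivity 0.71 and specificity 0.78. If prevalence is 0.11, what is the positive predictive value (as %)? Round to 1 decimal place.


PPV = (sens * prev) / (sens * prev + (1-spec) * (1-prev))
Numerator = 0.71 * 0.11 = 0.0781
P(positive and no disease) = (1 - spec) * (1 - prev) = (1 - 0.78) * (1 - 0.11) = 0.1958
Denominator = 0.0781 + 0.1958 = 0.2739
PPV = 0.0781 / 0.2739 = 0.285141
As percentage = 28.5


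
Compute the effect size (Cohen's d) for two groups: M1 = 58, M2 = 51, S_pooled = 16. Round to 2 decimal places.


Cohen's d = (M1 - M2) / S_pooled
= (58 - 51) / 16
= 7 / 16
= 0.44


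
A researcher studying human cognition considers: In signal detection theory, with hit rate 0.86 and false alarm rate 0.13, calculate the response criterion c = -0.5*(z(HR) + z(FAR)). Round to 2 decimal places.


c = -0.5 * (z(HR) + z(FAR))
z(0.86) = 1.0803
z(0.13) = -1.1264
c = -0.5 * (1.0803 + -1.1264)
= -0.5 * -0.0461
= 0.02


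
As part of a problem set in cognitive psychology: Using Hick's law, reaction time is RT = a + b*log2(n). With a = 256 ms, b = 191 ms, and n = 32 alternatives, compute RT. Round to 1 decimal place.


RT = 256 + 191 * log2(32)
log2(32) = 5.0
RT = 256 + 191 * 5.0
= 256 + 955.0
= 1211.0 ms


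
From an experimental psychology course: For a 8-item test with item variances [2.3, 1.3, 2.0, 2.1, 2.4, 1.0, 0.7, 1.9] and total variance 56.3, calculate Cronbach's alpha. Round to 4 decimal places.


alpha = (k/(k-1)) * (1 - sum(s_i^2)/s_total^2)
sum(item variances) = 13.7
k/(k-1) = 8/7 = 1.142857
1 - 13.7/56.3 = 1 - 0.243339 = 0.756661
alpha = 1.142857 * 0.756661
= 0.8648


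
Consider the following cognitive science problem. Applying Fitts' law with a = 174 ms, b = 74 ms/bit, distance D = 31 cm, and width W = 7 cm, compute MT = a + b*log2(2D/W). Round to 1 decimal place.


MT = 174 + 74 * log2(2*31/7)
2D/W = 8.857143
log2(8.857143) = 3.1468
MT = 174 + 74 * 3.1468
= 406.9 ms


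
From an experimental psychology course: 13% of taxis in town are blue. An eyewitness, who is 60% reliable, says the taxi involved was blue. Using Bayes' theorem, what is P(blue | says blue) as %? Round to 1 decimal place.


P(blue | says blue) = P(says blue | blue)*P(blue) / [P(says blue | blue)*P(blue) + P(says blue | not blue)*P(not blue)]
Numerator = 0.6 * 0.13 = 0.078
False identification = 0.4 * 0.87 = 0.348
P = 0.078 / (0.078 + 0.348)
= 0.078 / 0.426
As percentage = 18.3


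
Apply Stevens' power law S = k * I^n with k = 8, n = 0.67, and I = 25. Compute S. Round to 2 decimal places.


S = 8 * 25^0.67
25^0.67 = 8.6421
S = 8 * 8.6421
= 69.14


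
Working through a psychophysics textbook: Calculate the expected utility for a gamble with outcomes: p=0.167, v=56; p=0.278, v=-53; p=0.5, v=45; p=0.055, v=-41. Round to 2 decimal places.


EU = sum(p_i * v_i)
0.167 * 56 = 9.352
0.278 * -53 = -14.734
0.5 * 45 = 22.5
0.055 * -41 = -2.255
EU = 9.352 + -14.734 + 22.5 + -2.255
= 14.86


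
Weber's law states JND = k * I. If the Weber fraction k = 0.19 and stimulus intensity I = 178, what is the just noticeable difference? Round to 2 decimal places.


JND = k * I
JND = 0.19 * 178
= 33.82


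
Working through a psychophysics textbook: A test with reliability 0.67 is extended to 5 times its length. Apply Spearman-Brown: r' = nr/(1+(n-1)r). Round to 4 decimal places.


r_new = n*r / (1 + (n-1)*r)
Numerator = 5 * 0.67 = 3.35
Denominator = 1 + 4 * 0.67 = 3.68
r_new = 3.35 / 3.68
= 0.9103


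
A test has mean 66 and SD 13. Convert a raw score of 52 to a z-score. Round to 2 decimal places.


z = (X - mu) / sigma
= (52 - 66) / 13
= -14 / 13
= -1.08


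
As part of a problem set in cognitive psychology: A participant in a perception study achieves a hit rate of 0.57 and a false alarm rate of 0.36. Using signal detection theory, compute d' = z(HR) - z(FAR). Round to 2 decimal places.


d' = z(HR) - z(FAR)
z(0.57) = 0.1764
z(0.36) = -0.3585
d' = 0.1764 - -0.3585
= 0.53


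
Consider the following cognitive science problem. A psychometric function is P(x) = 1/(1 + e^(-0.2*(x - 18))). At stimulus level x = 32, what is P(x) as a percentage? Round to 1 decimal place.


P(x) = 1/(1 + e^(-0.2*(32 - 18)))
Exponent = -0.2 * 14 = -2.8
e^(-2.8) = 0.06081
P = 1/(1 + 0.06081) = 0.942676
Percentage = 94.3


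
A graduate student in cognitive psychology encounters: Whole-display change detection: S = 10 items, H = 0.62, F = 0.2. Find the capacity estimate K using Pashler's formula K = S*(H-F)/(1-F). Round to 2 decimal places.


K = S * (H - F) / (1 - F)
H - F = 0.42
1 - F = 0.8
K = 10 * 0.42 / 0.8
= 5.25


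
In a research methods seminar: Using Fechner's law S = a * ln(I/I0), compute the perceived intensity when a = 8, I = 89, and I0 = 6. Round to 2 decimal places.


S = 8 * ln(89/6)
I/I0 = 14.833333
ln(14.833333) = 2.6969
S = 8 * 2.6969
= 21.58


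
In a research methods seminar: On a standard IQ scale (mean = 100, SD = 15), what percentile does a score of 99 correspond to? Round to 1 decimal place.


z = (IQ - mean) / SD
z = (99 - 100) / 15 = -0.0667
Percentile = Phi(-0.0667) * 100
Phi(-0.0667) = 0.47341
= 47.3


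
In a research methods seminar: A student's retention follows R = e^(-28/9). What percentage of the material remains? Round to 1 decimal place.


R = e^(-t/S)
-t/S = -28/9 = -3.111111
R = e^(-3.111111) = 0.044551
Percentage = 0.044551 * 100
= 4.5


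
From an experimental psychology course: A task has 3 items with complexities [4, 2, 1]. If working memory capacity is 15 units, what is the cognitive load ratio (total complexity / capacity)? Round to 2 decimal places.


Total complexity = 4 + 2 + 1 = 7
Load = total / capacity = 7 / 15
= 0.47


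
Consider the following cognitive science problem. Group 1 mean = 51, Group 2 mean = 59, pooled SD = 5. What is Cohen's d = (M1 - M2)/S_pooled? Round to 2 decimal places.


Cohen's d = (M1 - M2) / S_pooled
= (51 - 59) / 5
= -8 / 5
= -1.60


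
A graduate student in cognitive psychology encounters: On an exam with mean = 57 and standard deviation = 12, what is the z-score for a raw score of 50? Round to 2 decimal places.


z = (X - mu) / sigma
= (50 - 57) / 12
= -7 / 12
= -0.58


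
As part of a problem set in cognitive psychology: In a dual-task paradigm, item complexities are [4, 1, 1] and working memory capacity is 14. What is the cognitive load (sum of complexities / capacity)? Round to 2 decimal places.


Total complexity = 4 + 1 + 1 = 6
Load = total / capacity = 6 / 14
= 0.43


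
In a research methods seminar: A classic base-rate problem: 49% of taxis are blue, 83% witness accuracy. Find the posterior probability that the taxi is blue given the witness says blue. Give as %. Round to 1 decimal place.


P(blue | says blue) = P(says blue | blue)*P(blue) / [P(says blue | blue)*P(blue) + P(says blue | not blue)*P(not blue)]
Numerator = 0.83 * 0.49 = 0.4067
False identification = 0.17 * 0.51 = 0.0867
P = 0.4067 / (0.4067 + 0.0867)
= 0.4067 / 0.4934
As percentage = 82.4


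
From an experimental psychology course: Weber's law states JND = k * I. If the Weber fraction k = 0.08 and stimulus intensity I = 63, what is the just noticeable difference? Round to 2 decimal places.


JND = k * I
JND = 0.08 * 63
= 5.04


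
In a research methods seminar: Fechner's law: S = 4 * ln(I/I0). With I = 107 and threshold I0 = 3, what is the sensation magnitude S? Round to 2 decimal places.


S = 4 * ln(107/3)
I/I0 = 35.666667
ln(35.666667) = 3.5742
S = 4 * 3.5742
= 14.30


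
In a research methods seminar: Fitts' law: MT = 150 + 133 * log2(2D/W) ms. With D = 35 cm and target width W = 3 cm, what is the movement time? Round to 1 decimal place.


MT = 150 + 133 * log2(2*35/3)
2D/W = 23.333333
log2(23.333333) = 4.5443
MT = 150 + 133 * 4.5443
= 754.4 ms


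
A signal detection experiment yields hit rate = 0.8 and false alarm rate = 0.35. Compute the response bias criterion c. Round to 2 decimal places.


c = -0.5 * (z(HR) + z(FAR))
z(0.8) = 0.8416
z(0.35) = -0.3853
c = -0.5 * (0.8416 + -0.3853)
= -0.5 * 0.4563
= -0.23


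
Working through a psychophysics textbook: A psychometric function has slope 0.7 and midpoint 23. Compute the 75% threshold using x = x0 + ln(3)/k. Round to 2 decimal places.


At P = 0.75: 0.75 = 1/(1 + e^(-k*(x-x0)))
Solving: e^(-k*(x-x0)) = 1/3
x = x0 + ln(3)/k
ln(3) = 1.0986
x = 23 + 1.0986/0.7
= 23 + 1.5694
= 24.57


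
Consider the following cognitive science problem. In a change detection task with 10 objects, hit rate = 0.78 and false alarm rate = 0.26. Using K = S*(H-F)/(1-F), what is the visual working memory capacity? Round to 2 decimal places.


K = S * (H - F) / (1 - F)
H - F = 0.52
1 - F = 0.74
K = 10 * 0.52 / 0.74
= 7.03


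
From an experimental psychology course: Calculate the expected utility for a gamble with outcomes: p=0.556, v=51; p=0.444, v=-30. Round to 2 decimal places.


EU = sum(p_i * v_i)
0.556 * 51 = 28.356
0.444 * -30 = -13.32
EU = 28.356 + -13.32
= 15.04


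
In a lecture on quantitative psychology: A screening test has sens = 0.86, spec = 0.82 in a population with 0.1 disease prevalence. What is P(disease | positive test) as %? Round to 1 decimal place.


PPV = (sens * prev) / (sens * prev + (1-spec) * (1-prev))
Numerator = 0.86 * 0.1 = 0.086
P(positive and no disease) = (1 - spec) * (1 - prev) = (1 - 0.82) * (1 - 0.1) = 0.162
Denominator = 0.086 + 0.162 = 0.248
PPV = 0.086 / 0.248 = 0.346774
As percentage = 34.7


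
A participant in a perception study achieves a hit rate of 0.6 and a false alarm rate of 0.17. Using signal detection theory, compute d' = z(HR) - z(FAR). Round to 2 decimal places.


d' = z(HR) - z(FAR)
z(0.6) = 0.2533
z(0.17) = -0.9542
d' = 0.2533 - -0.9542
= 1.21


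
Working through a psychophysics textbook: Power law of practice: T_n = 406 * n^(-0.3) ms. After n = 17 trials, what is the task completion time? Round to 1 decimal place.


T_n = 406 * 17^(-0.3)
17^(-0.3) = 0.42743
T_n = 406 * 0.42743
= 173.5 ms


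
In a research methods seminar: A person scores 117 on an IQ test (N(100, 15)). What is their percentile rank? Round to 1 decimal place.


z = (IQ - mean) / SD
z = (117 - 100) / 15 = 1.1333
Percentile = Phi(1.1333) * 100
Phi(1.1333) = 0.871456
= 87.1


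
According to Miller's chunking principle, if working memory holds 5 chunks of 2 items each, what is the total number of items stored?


Total items = chunks * items_per_chunk
= 5 * 2
= 10


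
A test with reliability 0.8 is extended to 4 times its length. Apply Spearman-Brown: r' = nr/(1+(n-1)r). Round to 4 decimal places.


r_new = n*r / (1 + (n-1)*r)
Numerator = 4 * 0.8 = 3.2
Denominator = 1 + 3 * 0.8 = 3.4
r_new = 3.2 / 3.4
= 0.9412


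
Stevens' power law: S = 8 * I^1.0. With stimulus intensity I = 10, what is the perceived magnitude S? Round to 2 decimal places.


S = 8 * 10^1.0
10^1.0 = 10.0
S = 8 * 10.0
= 80.00


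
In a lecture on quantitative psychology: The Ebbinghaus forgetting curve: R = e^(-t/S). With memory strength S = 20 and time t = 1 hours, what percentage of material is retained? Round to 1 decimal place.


R = e^(-t/S)
-t/S = -1/20 = -0.05
R = e^(-0.05) = 0.951229
Percentage = 0.951229 * 100
= 95.1


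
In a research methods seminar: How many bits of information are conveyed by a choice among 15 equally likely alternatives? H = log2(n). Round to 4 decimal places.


H = log2(n)
H = log2(15)
= 3.9069


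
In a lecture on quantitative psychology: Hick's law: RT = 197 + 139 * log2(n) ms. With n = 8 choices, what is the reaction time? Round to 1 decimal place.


RT = 197 + 139 * log2(8)
log2(8) = 3.0
RT = 197 + 139 * 3.0
= 197 + 417.0
= 614.0 ms


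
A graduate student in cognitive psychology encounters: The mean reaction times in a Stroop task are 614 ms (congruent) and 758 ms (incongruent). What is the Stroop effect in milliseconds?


Stroop effect = RT(incongruent) - RT(congruent)
= 758 - 614
= 144 ms


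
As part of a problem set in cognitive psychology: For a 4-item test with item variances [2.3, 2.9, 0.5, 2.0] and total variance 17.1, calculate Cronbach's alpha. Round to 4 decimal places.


alpha = (k/(k-1)) * (1 - sum(s_i^2)/s_total^2)
sum(item variances) = 7.7
k/(k-1) = 4/3 = 1.333333
1 - 7.7/17.1 = 1 - 0.450292 = 0.549708
alpha = 1.333333 * 0.549708
= 0.7329


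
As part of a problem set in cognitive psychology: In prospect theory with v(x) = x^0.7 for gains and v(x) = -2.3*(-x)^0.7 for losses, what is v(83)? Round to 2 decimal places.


Since x = 83 >= 0, use v(x) = x^0.7
83^0.7 = 22.0473
v(83) = 22.05


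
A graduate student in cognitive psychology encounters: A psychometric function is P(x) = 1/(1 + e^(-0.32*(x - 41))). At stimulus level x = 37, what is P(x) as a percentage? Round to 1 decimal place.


P(x) = 1/(1 + e^(-0.32*(37 - 41)))
Exponent = -0.32 * -4 = 1.28
e^(1.28) = 3.59664
P = 1/(1 + 3.59664) = 0.21755
Percentage = 21.8


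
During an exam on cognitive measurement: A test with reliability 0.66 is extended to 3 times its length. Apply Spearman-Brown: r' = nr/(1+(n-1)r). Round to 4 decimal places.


r_new = n*r / (1 + (n-1)*r)
Numerator = 3 * 0.66 = 1.98
Denominator = 1 + 2 * 0.66 = 2.32
r_new = 1.98 / 2.32
= 0.8534


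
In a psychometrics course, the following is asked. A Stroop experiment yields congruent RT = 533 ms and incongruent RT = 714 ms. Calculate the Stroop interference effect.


Stroop effect = RT(incongruent) - RT(congruent)
= 714 - 533
= 181 ms


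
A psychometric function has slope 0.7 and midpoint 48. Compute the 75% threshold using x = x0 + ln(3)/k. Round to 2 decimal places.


At P = 0.75: 0.75 = 1/(1 + e^(-k*(x-x0)))
Solving: e^(-k*(x-x0)) = 1/3
x = x0 + ln(3)/k
ln(3) = 1.0986
x = 48 + 1.0986/0.7
= 48 + 1.5694
= 49.57


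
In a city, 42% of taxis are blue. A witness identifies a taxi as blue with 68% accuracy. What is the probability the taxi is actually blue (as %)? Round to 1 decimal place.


P(blue | says blue) = P(says blue | blue)*P(blue) / [P(says blue | blue)*P(blue) + P(says blue | not blue)*P(not blue)]
Numerator = 0.68 * 0.42 = 0.2856
False identification = 0.32 * 0.58 = 0.1856
P = 0.2856 / (0.2856 + 0.1856)
= 0.2856 / 0.4712
As percentage = 60.6


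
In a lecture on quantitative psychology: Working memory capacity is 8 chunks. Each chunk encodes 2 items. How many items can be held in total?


Total items = chunks * items_per_chunk
= 8 * 2
= 16


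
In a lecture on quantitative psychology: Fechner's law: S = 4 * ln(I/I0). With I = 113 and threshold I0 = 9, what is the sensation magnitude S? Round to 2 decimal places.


S = 4 * ln(113/9)
I/I0 = 12.555556
ln(12.555556) = 2.5302
S = 4 * 2.5302
= 10.12


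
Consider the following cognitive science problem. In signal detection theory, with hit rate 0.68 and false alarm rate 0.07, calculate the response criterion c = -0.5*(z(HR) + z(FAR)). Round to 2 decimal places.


c = -0.5 * (z(HR) + z(FAR))
z(0.68) = 0.4677
z(0.07) = -1.4758
c = -0.5 * (0.4677 + -1.4758)
= -0.5 * -1.0081
= 0.50


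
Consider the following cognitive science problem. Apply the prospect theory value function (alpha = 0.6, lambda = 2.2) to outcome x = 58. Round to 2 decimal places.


Since x = 58 >= 0, use v(x) = x^0.6
58^0.6 = 11.4303
v(58) = 11.43


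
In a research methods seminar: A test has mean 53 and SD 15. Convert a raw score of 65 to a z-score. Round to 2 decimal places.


z = (X - mu) / sigma
= (65 - 53) / 15
= 12 / 15
= 0.80


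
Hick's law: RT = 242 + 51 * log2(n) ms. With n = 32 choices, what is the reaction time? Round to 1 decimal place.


RT = 242 + 51 * log2(32)
log2(32) = 5.0
RT = 242 + 51 * 5.0
= 242 + 255.0
= 497.0 ms


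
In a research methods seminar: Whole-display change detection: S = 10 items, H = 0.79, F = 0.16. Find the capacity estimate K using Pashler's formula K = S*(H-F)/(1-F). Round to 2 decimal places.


K = S * (H - F) / (1 - F)
H - F = 0.63
1 - F = 0.84
K = 10 * 0.63 / 0.84
= 7.50


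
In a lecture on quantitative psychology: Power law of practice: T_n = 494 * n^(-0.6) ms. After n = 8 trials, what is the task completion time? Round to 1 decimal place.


T_n = 494 * 8^(-0.6)
8^(-0.6) = 0.287175
T_n = 494 * 0.287175
= 141.9 ms


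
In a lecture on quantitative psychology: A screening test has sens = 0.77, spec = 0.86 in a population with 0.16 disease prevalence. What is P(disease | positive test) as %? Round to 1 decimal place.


PPV = (sens * prev) / (sens * prev + (1-spec) * (1-prev))
Numerator = 0.77 * 0.16 = 0.1232
P(positive and no disease) = (1 - spec) * (1 - prev) = (1 - 0.86) * (1 - 0.16) = 0.1176
Denominator = 0.1232 + 0.1176 = 0.2408
PPV = 0.1232 / 0.2408 = 0.511628
As percentage = 51.2


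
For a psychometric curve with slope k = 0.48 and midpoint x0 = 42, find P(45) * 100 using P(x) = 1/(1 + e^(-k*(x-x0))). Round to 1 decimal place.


P(x) = 1/(1 + e^(-0.48*(45 - 42)))
Exponent = -0.48 * 3 = -1.44
e^(-1.44) = 0.236928
P = 1/(1 + 0.236928) = 0.808454
Percentage = 80.8


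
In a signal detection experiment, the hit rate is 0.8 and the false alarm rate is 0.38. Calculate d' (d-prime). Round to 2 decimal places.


d' = z(HR) - z(FAR)
z(0.8) = 0.8416
z(0.38) = -0.3055
d' = 0.8416 - -0.3055
= 1.15


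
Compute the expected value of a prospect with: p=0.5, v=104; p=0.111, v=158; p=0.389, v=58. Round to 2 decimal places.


EU = sum(p_i * v_i)
0.5 * 104 = 52.0
0.111 * 158 = 17.538
0.389 * 58 = 22.562
EU = 52.0 + 17.538 + 22.562
= 92.10


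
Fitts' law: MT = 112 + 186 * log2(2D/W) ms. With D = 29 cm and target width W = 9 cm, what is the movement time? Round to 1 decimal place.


MT = 112 + 186 * log2(2*29/9)
2D/W = 6.444444
log2(6.444444) = 2.6881
MT = 112 + 186 * 2.6881
= 612.0 ms


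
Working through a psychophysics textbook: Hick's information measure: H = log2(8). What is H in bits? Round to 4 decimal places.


H = log2(n)
H = log2(8)
= 3.0000


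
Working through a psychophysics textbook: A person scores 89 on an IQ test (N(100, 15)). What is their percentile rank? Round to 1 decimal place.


z = (IQ - mean) / SD
z = (89 - 100) / 15 = -0.7333
Percentile = Phi(-0.7333) * 100
Phi(-0.7333) = 0.231688
= 23.2


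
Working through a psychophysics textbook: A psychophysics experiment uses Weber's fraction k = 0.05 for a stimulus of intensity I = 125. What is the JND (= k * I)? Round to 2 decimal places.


JND = k * I
JND = 0.05 * 125
= 6.25


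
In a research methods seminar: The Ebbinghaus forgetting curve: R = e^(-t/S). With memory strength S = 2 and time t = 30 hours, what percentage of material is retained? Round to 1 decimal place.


R = e^(-t/S)
-t/S = -30/2 = -15.0
R = e^(-15.0) = 0.0
Percentage = 0.0 * 100
= 0.0


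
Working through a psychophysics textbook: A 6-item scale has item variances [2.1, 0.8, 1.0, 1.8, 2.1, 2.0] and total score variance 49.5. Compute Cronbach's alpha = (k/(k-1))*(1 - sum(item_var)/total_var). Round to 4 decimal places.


alpha = (k/(k-1)) * (1 - sum(s_i^2)/s_total^2)
sum(item variances) = 9.8
k/(k-1) = 6/5 = 1.2
1 - 9.8/49.5 = 1 - 0.19798 = 0.80202
alpha = 1.2 * 0.80202
= 0.9624


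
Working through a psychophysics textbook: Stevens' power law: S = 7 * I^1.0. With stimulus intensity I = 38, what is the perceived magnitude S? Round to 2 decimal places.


S = 7 * 38^1.0
38^1.0 = 38.0
S = 7 * 38.0
= 266.00


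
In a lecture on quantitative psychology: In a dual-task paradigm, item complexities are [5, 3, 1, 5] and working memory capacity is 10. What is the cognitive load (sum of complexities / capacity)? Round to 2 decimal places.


Total complexity = 5 + 3 + 1 + 5 = 14
Load = total / capacity = 14 / 10
= 1.40


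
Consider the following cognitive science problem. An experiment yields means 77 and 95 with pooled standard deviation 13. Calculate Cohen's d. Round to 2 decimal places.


Cohen's d = (M1 - M2) / S_pooled
= (77 - 95) / 13
= -18 / 13
= -1.38


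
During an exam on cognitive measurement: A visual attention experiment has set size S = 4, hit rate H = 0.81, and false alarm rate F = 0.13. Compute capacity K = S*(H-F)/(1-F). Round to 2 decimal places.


K = S * (H - F) / (1 - F)
H - F = 0.68
1 - F = 0.87
K = 4 * 0.68 / 0.87
= 3.13
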